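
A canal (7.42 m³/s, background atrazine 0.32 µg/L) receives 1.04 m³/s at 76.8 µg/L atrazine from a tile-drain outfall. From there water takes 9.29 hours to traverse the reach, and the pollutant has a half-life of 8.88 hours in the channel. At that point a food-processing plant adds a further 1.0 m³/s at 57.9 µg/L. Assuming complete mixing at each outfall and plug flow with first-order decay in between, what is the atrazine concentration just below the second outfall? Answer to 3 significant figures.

Mass balance: C = (7.420·0.3200 + 1.040·76.80) / 8.460 = 82.25/8.460 = 9.722 µg/L; combined flow 8.460 m³/s.
Half-life 8.88 h → k = ln 2 / 8.88 = 0.07806 h⁻¹ = 1.873 d⁻¹.
First-order decay: C = 9.722·exp(−k·t) = 9.722·0.4843 = 4.708 µg/L.
Second outfall: C = (8.460·4.708 + 1.000·57.90)/9.460 = 10.33 µg/L.

10.3 µg/L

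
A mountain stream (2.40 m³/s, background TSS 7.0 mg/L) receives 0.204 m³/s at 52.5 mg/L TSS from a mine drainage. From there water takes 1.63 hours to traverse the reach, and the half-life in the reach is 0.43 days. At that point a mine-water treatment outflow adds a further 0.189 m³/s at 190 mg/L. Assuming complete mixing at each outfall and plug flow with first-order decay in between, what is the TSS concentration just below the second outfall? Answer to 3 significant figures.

Mass balance: C = (2.400·7.000 + 0.2040·52.50) / 2.604 = 27.51/2.604 = 10.56 mg/L; combined flow 2.604 m³/s.
Half-life 0.43 d → k = ln 2 / 0.43 = 1.612 d⁻¹.
Applying C = C₀e^(−kt): 10.56 × 0.8963 = 9.469 mg/L.
Second outfall: C = (2.604·9.469 + 0.1890·190.0)/2.793 = 21.69 mg/L.

21.7 mg/L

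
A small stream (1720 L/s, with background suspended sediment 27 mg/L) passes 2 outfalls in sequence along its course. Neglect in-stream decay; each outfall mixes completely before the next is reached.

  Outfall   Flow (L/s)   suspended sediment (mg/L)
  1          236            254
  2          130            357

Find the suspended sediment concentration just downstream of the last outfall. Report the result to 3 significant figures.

73.2 mg/L

After outfall 1: Q = 1720 + 236.0 = 1956 L/s; C = (1720·27.00 + 236.0·254.0)/1956 = 54.39 mg/L.
After outfall 2: Q = 1956 + 130.0 = 2086 L/s; C = (1956·54.39 + 130.0·357.0)/2086 = 73.25 mg/L.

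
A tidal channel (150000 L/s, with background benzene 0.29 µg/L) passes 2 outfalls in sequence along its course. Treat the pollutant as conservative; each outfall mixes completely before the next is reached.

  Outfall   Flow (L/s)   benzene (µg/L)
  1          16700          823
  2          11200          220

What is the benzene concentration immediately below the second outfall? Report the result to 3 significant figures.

After outfall 1: Q = 150000 + 16700 = 166700 L/s; C = (150000·0.2900 + 16700·823.0)/166700 = 82.71 µg/L.
After outfall 2: Q = 166700 + 11200 = 177900 L/s; C = (166700·82.71 + 11200·220.0)/177900 = 91.35 µg/L.

91.4 µg/L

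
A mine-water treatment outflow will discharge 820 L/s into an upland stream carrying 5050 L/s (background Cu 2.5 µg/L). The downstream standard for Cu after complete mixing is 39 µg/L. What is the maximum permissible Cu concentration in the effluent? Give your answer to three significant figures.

At the limit, (Qr·Cr + Qe·Cₑ)/(Qr + Qe) = 39:
Cₑ = (5870·39 − 5050·2.500) / 820.0 = 263.8 µg/L.

264 µg/L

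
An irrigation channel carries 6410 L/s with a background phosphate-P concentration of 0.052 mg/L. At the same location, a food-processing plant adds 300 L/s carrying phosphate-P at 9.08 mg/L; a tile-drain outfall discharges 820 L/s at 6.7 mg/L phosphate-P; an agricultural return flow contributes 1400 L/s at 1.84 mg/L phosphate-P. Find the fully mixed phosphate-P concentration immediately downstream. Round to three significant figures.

1.25 mg/L

Flow-weighted average: C = (6410·0.05200 + 300.0·9.080 + 820.0·6.700 + 1400·1.840) / 8930 = 11130/8930 = 1.246 mg/L.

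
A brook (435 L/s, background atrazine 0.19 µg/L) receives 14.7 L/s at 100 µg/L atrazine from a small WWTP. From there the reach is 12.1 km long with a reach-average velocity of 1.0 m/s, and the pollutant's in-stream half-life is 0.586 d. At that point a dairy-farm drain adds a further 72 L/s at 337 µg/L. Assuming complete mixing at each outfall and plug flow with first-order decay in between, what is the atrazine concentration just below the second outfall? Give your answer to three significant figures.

49.0 µg/L

After mixing, C = (435.0·0.1900 + 14.70·100.0) / 449.7 = 1553/449.7 = 3.453 µg/L; combined flow 449.7 L/s.
Travel time t = 12.1·1000 / 1.0 = 12100 s = 3.361 h.
Half-life 0.586 d → k = ln 2 / 0.586 = 1.183 d⁻¹.
After decay, C = 3.453 × e^(−kt) = 3.453 × 0.8473 = 2.926 µg/L.
At the second outfall, C = (449.7·2.926 + 72.00·337.0) / (449.7 + 72.00) = 49.03 µg/L.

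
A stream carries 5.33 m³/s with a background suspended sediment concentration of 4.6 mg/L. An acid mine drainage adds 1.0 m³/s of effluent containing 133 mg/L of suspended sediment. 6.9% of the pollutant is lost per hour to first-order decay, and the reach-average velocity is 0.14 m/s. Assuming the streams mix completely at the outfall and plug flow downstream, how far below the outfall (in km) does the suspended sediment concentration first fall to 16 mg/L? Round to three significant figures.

After mixing, C = (5.330·4.600 + 1.000·133.0) / 6.330 = 157.5/6.330 = 24.88 mg/L.
6.9%/h lost → k = −ln(1 − 0.069) = 0.07150 h⁻¹.
Set 24.88·exp(−k·t) = 16 → t = ln(24.88/16)/k = 22240 s = 6.177 h.
Distance = v·t = 0.14·22240 = 3113 m = 3.113 km.

3.11 km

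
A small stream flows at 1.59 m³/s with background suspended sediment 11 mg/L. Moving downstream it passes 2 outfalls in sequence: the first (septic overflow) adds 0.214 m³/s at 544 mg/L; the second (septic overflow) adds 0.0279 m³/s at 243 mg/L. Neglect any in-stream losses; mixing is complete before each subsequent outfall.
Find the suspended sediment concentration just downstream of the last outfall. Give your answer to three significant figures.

After outfall 1: Q = 1.590 + 0.2140 = 1.804 m³/s; C = (1.590·11.00 + 0.2140·544.0)/1.804 = 74.23 mg/L.
After outfall 2: Q = 1.804 + 0.02790 = 1.832 m³/s; C = (1.804·74.23 + 0.02790·243.0)/1.832 = 76.80 mg/L.

76.8 mg/L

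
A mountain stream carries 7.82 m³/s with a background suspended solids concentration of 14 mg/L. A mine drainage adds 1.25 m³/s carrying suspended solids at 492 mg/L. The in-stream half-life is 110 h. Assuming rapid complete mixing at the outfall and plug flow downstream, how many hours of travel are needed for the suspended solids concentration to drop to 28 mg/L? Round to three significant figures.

166 h

Conservation of mass: C = (7.820·14.00 + 1.250·492.0) / 9.070 = 724.5/9.070 = 79.88 mg/L.
Half-life 110 h → k = ln 2 / 110 = 0.006301 h⁻¹ = 0.1512 d⁻¹.
79.88·exp(−k·t) = 28 → t = ln(79.88/28)/k = 598900 s = 166.4 h.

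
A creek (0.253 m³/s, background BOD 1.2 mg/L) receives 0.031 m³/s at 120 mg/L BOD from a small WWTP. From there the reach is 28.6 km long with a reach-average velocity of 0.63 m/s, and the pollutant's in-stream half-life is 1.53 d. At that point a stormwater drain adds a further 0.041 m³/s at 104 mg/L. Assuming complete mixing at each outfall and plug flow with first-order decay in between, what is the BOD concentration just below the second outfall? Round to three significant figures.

22.9 mg/L

Conservation of mass: C = (0.2530·1.200 + 0.03100·120.0) / 0.2840 = 4.024/0.2840 = 14.17 mg/L; combined flow 0.2840 m³/s.
Travel time t = 28.6·1000 / 0.63 = 45400 s = 12.61 h.
Half-life 1.53 d → k = ln 2 / 1.53 = 0.4530 d⁻¹.
First-order decay: C = 14.17·exp(−k·t) = 14.17·0.7882 = 11.17 mg/L.
At the second outfall, C = (0.2840·11.17 + 0.04100·104.0) / (0.2840 + 0.04100) = 22.88 mg/L.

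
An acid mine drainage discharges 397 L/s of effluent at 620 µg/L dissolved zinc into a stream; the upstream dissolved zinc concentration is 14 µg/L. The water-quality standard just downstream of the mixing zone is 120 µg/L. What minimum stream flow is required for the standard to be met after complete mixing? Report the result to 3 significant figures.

1870 L/s

Set C_mix = 120: (Q·14.00 + 397.0·620.0) / (Q + 397.0) = 120
→ Q = 397.0·(620.0 − 120)/(120 − 14.00) = 1873 L/s.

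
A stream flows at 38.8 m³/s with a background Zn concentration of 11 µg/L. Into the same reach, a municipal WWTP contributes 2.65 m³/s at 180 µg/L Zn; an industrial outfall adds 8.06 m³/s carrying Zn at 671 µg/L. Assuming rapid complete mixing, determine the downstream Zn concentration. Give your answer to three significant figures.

Mixed concentration C = ΣQC/ΣQ = (38.80·11.00 + 2.650·180.0 + 8.060·671.0) / 49.51 = 6312/49.51 = 127.5 µg/L.

127 µg/L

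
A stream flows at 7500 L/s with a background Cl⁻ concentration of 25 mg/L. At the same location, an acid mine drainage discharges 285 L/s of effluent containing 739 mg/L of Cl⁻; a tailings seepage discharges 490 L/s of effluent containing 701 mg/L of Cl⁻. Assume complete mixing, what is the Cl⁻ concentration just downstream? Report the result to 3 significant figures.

Conservation of mass: C = (7500·25.00 + 285.0·739.0 + 490.0·701.0) / 8275 = 741600/8275 = 89.62 mg/L.

89.6 mg/L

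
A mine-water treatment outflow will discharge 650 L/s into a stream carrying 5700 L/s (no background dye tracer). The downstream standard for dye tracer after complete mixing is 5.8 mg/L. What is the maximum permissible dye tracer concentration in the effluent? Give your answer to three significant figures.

56.7 mg/L

At the limit, (Qr·Cr + Qe·Cₑ)/(Qr + Qe) = 5.8:
Cₑ = (6350·5.8 − 5700·0) / 650.0 = 56.66 mg/L.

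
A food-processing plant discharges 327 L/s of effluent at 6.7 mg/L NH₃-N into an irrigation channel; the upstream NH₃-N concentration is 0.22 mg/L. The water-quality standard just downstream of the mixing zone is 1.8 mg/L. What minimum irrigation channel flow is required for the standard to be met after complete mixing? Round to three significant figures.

1010 L/s

Set C_mix = 1.8: (Q·0.2200 + 327.0·6.700) / (Q + 327.0) = 1.8
→ Q = 327.0·(6.700 − 1.8)/(1.8 − 0.2200) = 1014 L/s.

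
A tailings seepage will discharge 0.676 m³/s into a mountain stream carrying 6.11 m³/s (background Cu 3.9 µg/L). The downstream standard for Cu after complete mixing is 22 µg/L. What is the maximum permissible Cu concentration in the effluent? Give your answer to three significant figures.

At the limit, (Qr·Cr + Qe·Cₑ)/(Qr + Qe) = 22:
Cₑ = (6.786·22 − 6.110·3.900) / 0.6760 = 185.6 µg/L.

186 µg/L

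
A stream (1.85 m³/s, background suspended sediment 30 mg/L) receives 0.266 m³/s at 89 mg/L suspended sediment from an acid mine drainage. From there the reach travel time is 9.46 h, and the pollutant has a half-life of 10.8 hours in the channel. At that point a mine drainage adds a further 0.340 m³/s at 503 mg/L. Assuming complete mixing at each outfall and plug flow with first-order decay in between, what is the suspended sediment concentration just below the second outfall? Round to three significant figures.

87.2 mg/L

After mixing, C = (1.850·30.00 + 0.2660·89.00) / 2.116 = 79.17/2.116 = 37.42 mg/L; combined flow 2.116 m³/s.
Half-life 10.8 h → k = ln 2 / 10.8 = 0.06418 h⁻¹ = 1.540 d⁻¹.
After decay, C = 37.42 × e^(−kt) = 37.42 × 0.5449 = 20.39 mg/L.
Second outfall: C = (2.116·20.39 + 0.3400·503.0)/2.456 = 87.20 mg/L.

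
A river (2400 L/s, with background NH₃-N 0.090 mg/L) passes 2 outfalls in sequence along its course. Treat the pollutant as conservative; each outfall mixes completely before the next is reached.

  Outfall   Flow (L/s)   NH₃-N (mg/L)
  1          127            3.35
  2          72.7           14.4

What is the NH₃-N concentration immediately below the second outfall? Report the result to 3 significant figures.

Below outfall 1: Q → 2527 L/s, C = (2400·0.09000 + 127.0·3.350)/2527 = 0.2538 mg/L.
Below outfall 2: Q → 2600 L/s, C = (2527·0.2538 + 72.70·14.40)/2600 = 0.6494 mg/L.

0.649 mg/L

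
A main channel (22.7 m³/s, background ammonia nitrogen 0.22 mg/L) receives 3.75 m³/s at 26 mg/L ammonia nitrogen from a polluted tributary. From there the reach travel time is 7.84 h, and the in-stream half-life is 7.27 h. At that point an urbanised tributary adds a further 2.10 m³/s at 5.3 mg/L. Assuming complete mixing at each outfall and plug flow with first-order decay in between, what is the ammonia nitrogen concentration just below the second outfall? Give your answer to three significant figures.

2.09 mg/L

Conservation of mass: C = (22.70·0.2200 + 3.750·26.00) / 26.45 = 102.5/26.45 = 3.875 mg/L; combined flow 26.45 m³/s.
Half-life 7.27 h → k = ln 2 / 7.27 = 0.09534 h⁻¹ = 2.288 d⁻¹.
First-order decay: C = 3.875·exp(−k·t) = 3.875·0.4736 = 1.835 mg/L.
At the second outfall, C = (26.45·1.835 + 2.100·5.300) / (26.45 + 2.100) = 2.090 mg/L.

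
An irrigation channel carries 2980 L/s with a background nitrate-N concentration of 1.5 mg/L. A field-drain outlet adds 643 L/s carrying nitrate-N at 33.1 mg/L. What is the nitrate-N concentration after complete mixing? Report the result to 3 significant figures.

Flow-weighted average: C = (2980·1.500 + 643.0·33.10) / 3623 = 25750/3623 = 7.108 mg/L.

7.11 mg/L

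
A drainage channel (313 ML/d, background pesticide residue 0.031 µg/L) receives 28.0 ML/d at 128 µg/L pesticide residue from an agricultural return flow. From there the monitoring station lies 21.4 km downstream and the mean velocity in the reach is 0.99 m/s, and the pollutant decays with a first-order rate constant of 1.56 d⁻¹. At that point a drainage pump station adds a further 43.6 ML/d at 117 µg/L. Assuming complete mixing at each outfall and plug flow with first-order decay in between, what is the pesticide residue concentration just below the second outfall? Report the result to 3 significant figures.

19.6 µg/L

After mixing, C = (313.0·0.03100 + 28.00·128.0) / 341.0 = 3594/341.0 = 10.54 µg/L; combined flow 341.0 ML/d.
Travel time t = 21.4·1000 / 0.99 = 21620 s = 6.004 h.
Applying C = C₀e^(−kt): 10.54 × 0.6769 = 7.133 µg/L.
Second outfall: C = (341.0·7.133 + 43.60·117.0)/384.6 = 19.59 µg/L.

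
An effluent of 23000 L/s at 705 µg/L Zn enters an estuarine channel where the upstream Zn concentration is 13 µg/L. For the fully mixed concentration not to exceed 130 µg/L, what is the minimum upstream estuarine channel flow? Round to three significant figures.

Set C_mix = 130: (Q·13.00 + 23000·705.0) / (Q + 23000) = 130
→ Q = 23000·(705.0 − 130)/(130 − 13.00) = 113000 L/s.

113000 L/s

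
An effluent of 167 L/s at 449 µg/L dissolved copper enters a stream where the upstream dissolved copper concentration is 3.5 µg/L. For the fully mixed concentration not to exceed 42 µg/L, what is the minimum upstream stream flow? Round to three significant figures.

Set C_mix = 42: (Q·3.500 + 167.0·449.0) / (Q + 167.0) = 42
→ Q = 167.0·(449.0 − 42)/(42 − 3.500) = 1765 L/s.

1770 L/s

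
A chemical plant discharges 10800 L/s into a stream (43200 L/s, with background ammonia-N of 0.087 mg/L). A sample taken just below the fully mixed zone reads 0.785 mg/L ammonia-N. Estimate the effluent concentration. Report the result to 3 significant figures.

Mass balance: 43200·0.08700 + 10800·Cₑ = 54000·0.7850
→ Cₑ = (54000·0.7850 − 43200·0.08700) / 10800 = 3.577 mg/L.

3.58 mg/L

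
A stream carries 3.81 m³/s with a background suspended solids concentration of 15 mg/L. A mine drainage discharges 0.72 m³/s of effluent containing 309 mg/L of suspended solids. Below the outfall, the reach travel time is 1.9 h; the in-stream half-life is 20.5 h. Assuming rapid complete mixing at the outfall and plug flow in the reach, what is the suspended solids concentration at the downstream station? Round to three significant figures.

57.9 mg/L

Flow-weighted average: C = (3.810·15.00 + 0.7200·309.0) / 4.530 = 279.6/4.530 = 61.73 mg/L.
Half-life 20.5 h → k = ln 2 / 20.5 = 0.03381 h⁻¹ = 0.8115 d⁻¹.
After decay, C = 61.73 × e^(−kt) = 61.73 × 0.9378 = 57.89 mg/L.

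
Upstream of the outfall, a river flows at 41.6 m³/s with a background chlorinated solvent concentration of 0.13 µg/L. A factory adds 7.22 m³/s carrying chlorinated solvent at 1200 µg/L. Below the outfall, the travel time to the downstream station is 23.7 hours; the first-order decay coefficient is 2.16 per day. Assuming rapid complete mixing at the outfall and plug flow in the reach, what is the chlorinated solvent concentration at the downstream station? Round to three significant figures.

21.0 µg/L

Flow-weighted average: C = (41.60·0.1300 + 7.220·1200) / 48.82 = 8669/48.82 = 177.6 µg/L.
Decay over the reach: 177.6·exp(−kt) = 177.6·0.1185 = 21.04 µg/L.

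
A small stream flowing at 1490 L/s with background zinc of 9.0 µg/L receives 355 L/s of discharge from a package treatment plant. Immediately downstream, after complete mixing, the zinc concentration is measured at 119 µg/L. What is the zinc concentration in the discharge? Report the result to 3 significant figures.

Mass balance: 1490·9.000 + 355.0·Cₑ = 1845·119.0
→ Cₑ = (1845·119.0 − 1490·9.000) / 355.0 = 580.7 µg/L.

581 µg/L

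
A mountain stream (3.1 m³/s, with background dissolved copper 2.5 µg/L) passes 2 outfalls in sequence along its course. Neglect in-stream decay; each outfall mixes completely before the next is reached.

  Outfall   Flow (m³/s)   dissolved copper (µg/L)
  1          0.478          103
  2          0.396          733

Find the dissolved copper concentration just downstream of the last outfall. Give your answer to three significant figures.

After outfall 1: Q = 3.100 + 0.4780 = 3.578 m³/s; C = (3.100·2.500 + 0.4780·103.0)/3.578 = 15.93 µg/L.
After outfall 2: Q = 3.578 + 0.3960 = 3.974 m³/s; C = (3.578·15.93 + 0.3960·733.0)/3.974 = 87.38 µg/L.

87.4 µg/L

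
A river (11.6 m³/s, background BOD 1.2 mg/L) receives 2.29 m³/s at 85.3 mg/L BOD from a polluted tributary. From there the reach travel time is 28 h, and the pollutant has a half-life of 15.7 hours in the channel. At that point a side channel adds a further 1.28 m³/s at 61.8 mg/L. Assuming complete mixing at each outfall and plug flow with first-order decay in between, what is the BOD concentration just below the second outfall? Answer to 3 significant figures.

Conservation of mass: C = (11.60·1.200 + 2.290·85.30) / 13.89 = 209.3/13.89 = 15.07 mg/L; combined flow 13.89 m³/s.
Half-life 15.7 h → k = ln 2 / 15.7 = 0.04415 h⁻¹ = 1.060 d⁻¹.
Applying C = C₀e^(−kt): 15.07 × 0.2905 = 4.376 mg/L.
Second outfall: C = (13.89·4.376 + 1.280·61.80)/15.17 = 9.222 mg/L.

9.22 mg/L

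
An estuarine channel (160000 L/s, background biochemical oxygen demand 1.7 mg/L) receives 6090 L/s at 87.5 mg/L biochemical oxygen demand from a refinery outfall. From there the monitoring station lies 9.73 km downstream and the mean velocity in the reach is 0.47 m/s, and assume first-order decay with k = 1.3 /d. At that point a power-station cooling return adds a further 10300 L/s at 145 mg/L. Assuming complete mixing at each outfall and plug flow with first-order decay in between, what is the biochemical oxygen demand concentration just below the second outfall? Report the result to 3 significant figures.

11.8 mg/L

Mixed concentration C = ΣQC/ΣQ = (160000·1.700 + 6090·87.50) / 166100 = 804900/166100 = 4.846 mg/L; combined flow 166100 L/s.
Travel time t = 9.73·1000 / 0.47 = 20700 s = 5.751 h.
Applying C = C₀e^(−kt): 4.846 × 0.7324 = 3.549 mg/L.
Second outfall: C = (166100·3.549 + 10300·145.0)/176400 = 11.81 mg/L.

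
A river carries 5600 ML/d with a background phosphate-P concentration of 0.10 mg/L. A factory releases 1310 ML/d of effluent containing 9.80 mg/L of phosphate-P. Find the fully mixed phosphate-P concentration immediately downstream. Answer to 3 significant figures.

Flow-weighted average: C = (5600·0.1000 + 1310·9.800) / 6910 = 13400/6910 = 1.939 mg/L.

1.94 mg/L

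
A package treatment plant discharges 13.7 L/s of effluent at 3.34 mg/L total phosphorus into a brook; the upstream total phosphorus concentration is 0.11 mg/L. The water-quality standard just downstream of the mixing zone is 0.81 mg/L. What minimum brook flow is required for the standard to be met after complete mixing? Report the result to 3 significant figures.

49.5 L/s

Set C_mix = 0.81: (Q·0.1100 + 13.70·3.340) / (Q + 13.70) = 0.81
→ Q = 13.70·(3.340 − 0.81)/(0.81 − 0.1100) = 49.52 L/s.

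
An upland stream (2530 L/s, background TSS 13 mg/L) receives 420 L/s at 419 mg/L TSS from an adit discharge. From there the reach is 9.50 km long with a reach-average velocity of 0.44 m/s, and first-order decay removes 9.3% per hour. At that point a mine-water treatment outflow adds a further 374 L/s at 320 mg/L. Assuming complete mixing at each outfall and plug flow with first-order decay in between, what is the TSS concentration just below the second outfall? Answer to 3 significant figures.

After mixing, C = (2530·13.00 + 420.0·419.0) / 2950 = 208900/2950 = 70.80 mg/L; combined flow 2950 L/s.
Travel time t = 9.50·1000 / 0.44 = 21590 s = 5.997 h.
9.3%/h lost → k = −ln(1 − 0.093) = 0.09761 h⁻¹.
Applying C = C₀e^(−kt): 70.80 × 0.5569 = 39.43 mg/L.
Second outfall: C = (2950·39.43 + 374.0·320.0)/3324 = 71.00 mg/L.

71.0 mg/L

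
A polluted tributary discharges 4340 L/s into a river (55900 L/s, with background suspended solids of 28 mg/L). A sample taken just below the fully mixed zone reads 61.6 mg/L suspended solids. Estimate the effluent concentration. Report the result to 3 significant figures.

Mass balance: 55900·28.00 + 4340·Cₑ = 60240·61.60
→ Cₑ = (60240·61.60 − 55900·28.00) / 4340 = 494.4 mg/L.

494 mg/L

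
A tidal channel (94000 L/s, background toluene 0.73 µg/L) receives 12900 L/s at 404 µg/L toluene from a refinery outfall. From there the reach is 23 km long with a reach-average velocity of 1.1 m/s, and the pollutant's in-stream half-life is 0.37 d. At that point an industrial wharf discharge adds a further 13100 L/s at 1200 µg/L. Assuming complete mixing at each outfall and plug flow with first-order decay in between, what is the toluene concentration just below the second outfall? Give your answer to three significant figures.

After mixing, C = (94000·0.7300 + 12900·404.0) / 106900 = 5280000/106900 = 49.39 µg/L; combined flow 106900 L/s.
Travel time t = 23·1000 / 1.1 = 20910 s = 5.808 h.
Half-life 0.37 d → k = ln 2 / 0.37 = 1.873 d⁻¹.
Decay over the reach: 49.39·exp(−kt) = 49.39·0.6355 = 31.39 µg/L.
Second outfall: C = (106900·31.39 + 13100·1200)/120000 = 159.0 µg/L.

159 µg/L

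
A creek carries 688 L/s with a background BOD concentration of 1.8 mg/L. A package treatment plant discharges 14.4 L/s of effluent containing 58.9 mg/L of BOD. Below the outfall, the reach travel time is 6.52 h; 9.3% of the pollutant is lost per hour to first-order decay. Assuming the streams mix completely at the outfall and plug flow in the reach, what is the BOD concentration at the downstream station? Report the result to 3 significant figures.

Mixed concentration C = ΣQC/ΣQ = (688.0·1.800 + 14.40·58.90) / 702.4 = 2087/702.4 = 2.971 mg/L.
9.3%/h lost → k = −ln(1 − 0.093) = 0.09761 h⁻¹.
After decay, C = 2.971 × e^(−kt) = 2.971 × 0.5292 = 1.572 mg/L.

1.57 mg/L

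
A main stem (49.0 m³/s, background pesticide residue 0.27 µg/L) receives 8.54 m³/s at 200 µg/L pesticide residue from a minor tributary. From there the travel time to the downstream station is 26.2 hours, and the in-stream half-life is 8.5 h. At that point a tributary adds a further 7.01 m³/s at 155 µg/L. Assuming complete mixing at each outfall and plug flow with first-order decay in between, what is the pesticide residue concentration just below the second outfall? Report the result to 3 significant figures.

Conservation of mass: C = (49.00·0.2700 + 8.540·200.0) / 57.54 = 1721/57.54 = 29.91 µg/L; combined flow 57.54 m³/s.
Half-life 8.5 h → k = ln 2 / 8.5 = 0.08155 h⁻¹ = 1.957 d⁻¹.
After decay, C = 29.91 × e^(−kt) = 29.91 × 0.1181 = 3.532 µg/L.
At the second outfall, C = (57.54·3.532 + 7.010·155.0) / (57.54 + 7.010) = 19.98 µg/L.

20.0 µg/L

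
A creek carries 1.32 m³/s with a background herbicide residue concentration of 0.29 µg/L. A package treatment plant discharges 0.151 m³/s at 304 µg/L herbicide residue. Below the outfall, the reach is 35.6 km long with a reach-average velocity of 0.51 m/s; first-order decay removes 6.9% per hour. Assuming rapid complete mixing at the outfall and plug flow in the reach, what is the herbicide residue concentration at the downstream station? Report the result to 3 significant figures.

Mixed concentration C = ΣQC/ΣQ = (1.320·0.2900 + 0.1510·304.0) / 1.471 = 46.29/1.471 = 31.47 µg/L.
Travel time t = 35.6·1000 / 0.51 = 69800 s = 19.39 h.
6.9%/h lost → k = −ln(1 − 0.069) = 0.07150 h⁻¹.
After decay, C = 31.47 × e^(−kt) = 31.47 × 0.2500 = 7.866 µg/L.

7.87 µg/L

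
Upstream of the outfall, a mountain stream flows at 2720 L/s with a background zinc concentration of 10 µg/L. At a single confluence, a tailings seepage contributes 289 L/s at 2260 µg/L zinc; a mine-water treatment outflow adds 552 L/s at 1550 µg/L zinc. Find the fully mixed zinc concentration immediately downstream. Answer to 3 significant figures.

Conservation of mass: C = (2720·10.00 + 289.0·2260 + 552.0·1550) / 3561 = 1536000/3561 = 431.3 µg/L.

431 µg/L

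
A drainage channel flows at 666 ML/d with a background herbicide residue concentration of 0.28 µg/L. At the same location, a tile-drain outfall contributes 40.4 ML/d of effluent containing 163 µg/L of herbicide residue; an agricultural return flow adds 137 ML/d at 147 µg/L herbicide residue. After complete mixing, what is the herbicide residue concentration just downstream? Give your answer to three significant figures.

31.9 µg/L

Flow-weighted average: C = (666.0·0.2800 + 40.40·163.0 + 137.0·147.0) / 843.4 = 26910/843.4 = 31.91 µg/L.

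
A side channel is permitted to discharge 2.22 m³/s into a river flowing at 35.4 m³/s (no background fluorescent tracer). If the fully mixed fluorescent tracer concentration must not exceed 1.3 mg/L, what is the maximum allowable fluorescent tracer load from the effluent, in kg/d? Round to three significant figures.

4230 kg/d

Mass balance at the limit: 35.40·0 + 2.220·Cₑ = 37.62·1.3 → Cₑ = 22.03 mg/L.
Load = 2.220 m³/s × 22.03 g/m³ × 86 400 s/d = 4225 kg/d.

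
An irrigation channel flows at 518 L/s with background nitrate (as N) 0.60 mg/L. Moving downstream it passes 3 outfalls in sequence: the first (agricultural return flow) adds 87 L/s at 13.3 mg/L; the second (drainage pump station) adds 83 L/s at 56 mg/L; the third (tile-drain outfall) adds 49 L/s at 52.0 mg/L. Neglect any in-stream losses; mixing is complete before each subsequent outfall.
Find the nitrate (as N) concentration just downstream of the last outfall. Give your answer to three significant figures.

Below outfall 1: Q → 605.0 L/s, C = (518.0·0.6000 + 87.00·13.30)/605.0 = 2.426 mg/L.
Below outfall 2: Q → 688.0 L/s, C = (605.0·2.426 + 83.00·56.00)/688.0 = 8.889 mg/L.
Below outfall 3: Q → 737.0 L/s, C = (688.0·8.889 + 49.00·52.00)/737.0 = 11.76 mg/L.

11.8 mg/L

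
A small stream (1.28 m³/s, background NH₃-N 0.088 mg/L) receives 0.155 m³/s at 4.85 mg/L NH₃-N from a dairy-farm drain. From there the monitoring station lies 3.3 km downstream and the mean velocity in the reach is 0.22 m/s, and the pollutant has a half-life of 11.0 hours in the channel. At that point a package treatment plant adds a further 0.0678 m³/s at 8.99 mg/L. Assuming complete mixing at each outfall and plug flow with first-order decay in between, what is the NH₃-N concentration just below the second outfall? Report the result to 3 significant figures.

Conservation of mass: C = (1.280·0.08800 + 0.1550·4.850) / 1.435 = 0.8644/1.435 = 0.6024 mg/L; combined flow 1.435 m³/s.
Travel time t = 3.3·1000 / 0.22 = 15000 s = 4.167 h.
Half-life 11.0 h → k = ln 2 / 11.0 = 0.06301 h⁻¹ = 1.512 d⁻¹.
First-order decay: C = 0.6024·exp(−k·t) = 0.6024·0.7691 = 0.4633 mg/L.
Second outfall: C = (1.435·0.4633 + 0.06780·8.990)/1.503 = 0.8480 mg/L.

0.848 mg/L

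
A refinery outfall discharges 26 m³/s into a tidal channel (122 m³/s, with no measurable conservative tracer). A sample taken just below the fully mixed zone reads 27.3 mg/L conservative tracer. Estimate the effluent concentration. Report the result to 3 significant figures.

Mass balance: 122.0·0 + 26.00·Cₑ = 148.0·27.30
→ Cₑ = (148.0·27.30 − 122.0·0) / 26.00 = 155.4 mg/L.

155 mg/L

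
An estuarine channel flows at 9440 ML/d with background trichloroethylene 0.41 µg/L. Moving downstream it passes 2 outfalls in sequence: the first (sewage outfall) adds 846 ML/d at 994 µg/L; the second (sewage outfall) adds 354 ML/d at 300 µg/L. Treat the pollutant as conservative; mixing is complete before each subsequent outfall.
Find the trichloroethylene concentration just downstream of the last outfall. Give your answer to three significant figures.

89.4 µg/L

Below outfall 1: Q → 10290 ML/d, C = (9440·0.4100 + 846.0·994.0)/10290 = 82.13 µg/L.
Below outfall 2: Q → 10640 ML/d, C = (10290·82.13 + 354.0·300.0)/10640 = 89.38 µg/L.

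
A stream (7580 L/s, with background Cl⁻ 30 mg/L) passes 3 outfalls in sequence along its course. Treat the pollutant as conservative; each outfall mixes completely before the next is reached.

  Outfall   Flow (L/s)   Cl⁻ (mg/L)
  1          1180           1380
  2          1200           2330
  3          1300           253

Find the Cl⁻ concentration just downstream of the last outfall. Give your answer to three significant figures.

Outfall 1: combined Q = 8760 L/s; C = (7580·30.00 + 1180·1380)/8760 = 211.8 mg/L.
Outfall 2: combined Q = 9960 L/s; C = (8760·211.8 + 1200·2330)/9960 = 467.0 mg/L.
Outfall 3: combined Q = 11260 L/s; C = (9960·467.0 + 1300·253.0)/11260 = 442.3 mg/L.

442 mg/L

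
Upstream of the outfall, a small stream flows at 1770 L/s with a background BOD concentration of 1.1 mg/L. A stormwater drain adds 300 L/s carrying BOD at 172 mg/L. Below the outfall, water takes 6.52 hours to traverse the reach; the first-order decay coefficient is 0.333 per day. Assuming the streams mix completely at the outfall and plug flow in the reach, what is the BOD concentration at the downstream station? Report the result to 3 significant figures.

Conservation of mass: C = (1770·1.100 + 300.0·172.0) / 2070 = 53550/2070 = 25.87 mg/L.
Applying C = C₀e^(−kt): 25.87 × 0.9135 = 23.63 mg/L.

23.6 mg/L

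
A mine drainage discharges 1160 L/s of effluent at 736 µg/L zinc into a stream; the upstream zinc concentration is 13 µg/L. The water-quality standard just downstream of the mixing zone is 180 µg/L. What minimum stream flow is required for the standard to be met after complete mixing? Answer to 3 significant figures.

Set C_mix = 180: (Q·13.00 + 1160·736.0) / (Q + 1160) = 180
→ Q = 1160·(736.0 − 180)/(180 − 13.00) = 3862 L/s.

3860 L/s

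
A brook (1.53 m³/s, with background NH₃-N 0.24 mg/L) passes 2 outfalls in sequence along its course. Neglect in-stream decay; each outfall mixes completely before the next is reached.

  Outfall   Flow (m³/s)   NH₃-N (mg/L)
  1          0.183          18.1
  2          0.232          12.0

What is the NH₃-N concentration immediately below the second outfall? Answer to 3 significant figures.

3.32 mg/L

After outfall 1: Q = 1.530 + 0.1830 = 1.713 m³/s; C = (1.530·0.2400 + 0.1830·18.10)/1.713 = 2.148 mg/L.
After outfall 2: Q = 1.713 + 0.2320 = 1.945 m³/s; C = (1.713·2.148 + 0.2320·12.00)/1.945 = 3.323 mg/L.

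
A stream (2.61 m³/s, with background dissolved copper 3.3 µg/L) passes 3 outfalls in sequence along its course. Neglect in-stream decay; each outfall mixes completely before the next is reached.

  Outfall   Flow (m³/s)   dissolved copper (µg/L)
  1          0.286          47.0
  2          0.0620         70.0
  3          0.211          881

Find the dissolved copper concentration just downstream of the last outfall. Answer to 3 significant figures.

67.0 µg/L

Below outfall 1: Q → 2.896 m³/s, C = (2.610·3.300 + 0.2860·47.00)/2.896 = 7.616 µg/L.
Below outfall 2: Q → 2.958 m³/s, C = (2.896·7.616 + 0.06200·70.00)/2.958 = 8.923 µg/L.
Below outfall 3: Q → 3.169 m³/s, C = (2.958·8.923 + 0.2110·881.0)/3.169 = 66.99 µg/L.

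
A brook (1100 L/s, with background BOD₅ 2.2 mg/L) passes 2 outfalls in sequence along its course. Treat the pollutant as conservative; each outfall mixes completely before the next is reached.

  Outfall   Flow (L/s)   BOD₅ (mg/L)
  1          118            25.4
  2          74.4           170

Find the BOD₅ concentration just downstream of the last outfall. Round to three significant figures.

Outfall 1: combined Q = 1218 L/s; C = (1100·2.200 + 118.0·25.40)/1218 = 4.448 mg/L.
Outfall 2: combined Q = 1292 L/s; C = (1218·4.448 + 74.40·170.0)/1292 = 13.98 mg/L.

14.0 mg/L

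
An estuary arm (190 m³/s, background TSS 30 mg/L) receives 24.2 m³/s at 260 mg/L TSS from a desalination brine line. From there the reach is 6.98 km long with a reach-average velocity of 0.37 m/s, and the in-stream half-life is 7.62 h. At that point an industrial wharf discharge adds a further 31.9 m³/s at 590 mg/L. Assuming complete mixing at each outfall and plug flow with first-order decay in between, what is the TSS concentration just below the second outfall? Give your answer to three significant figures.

107 mg/L

Mixed concentration C = ΣQC/ΣQ = (190.0·30.00 + 24.20·260.0) / 214.2 = 11990/214.2 = 55.99 mg/L; combined flow 214.2 m³/s.
Travel time t = 6.98·1000 / 0.37 = 18860 s = 5.240 h.
Half-life 7.62 h → k = ln 2 / 7.62 = 0.09096 h⁻¹ = 2.183 d⁻¹.
Applying C = C₀e^(−kt): 55.99 × 0.6208 = 34.76 mg/L.
Second outfall: C = (214.2·34.76 + 31.90·590.0)/246.1 = 106.7 mg/L.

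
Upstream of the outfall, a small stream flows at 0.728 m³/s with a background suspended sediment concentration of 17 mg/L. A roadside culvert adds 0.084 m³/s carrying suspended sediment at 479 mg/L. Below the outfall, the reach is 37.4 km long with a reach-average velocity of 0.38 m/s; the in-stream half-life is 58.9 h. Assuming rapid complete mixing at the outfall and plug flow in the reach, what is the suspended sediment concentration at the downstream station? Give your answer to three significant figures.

47.0 mg/L

Mixed concentration C = ΣQC/ΣQ = (0.7280·17.00 + 0.08400·479.0) / 0.8120 = 52.61/0.8120 = 64.79 mg/L.
Travel time t = 37.4·1000 / 0.38 = 98420 s = 27.34 h.
Half-life 58.9 h → k = ln 2 / 58.9 = 0.01177 h⁻¹ = 0.2824 d⁻¹.
Decay over the reach: 64.79·exp(−kt) = 64.79·0.7249 = 46.97 mg/L.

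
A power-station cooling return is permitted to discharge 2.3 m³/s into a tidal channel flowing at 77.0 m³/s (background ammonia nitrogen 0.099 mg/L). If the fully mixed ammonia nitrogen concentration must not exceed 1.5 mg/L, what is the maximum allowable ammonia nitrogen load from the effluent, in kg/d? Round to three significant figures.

Mass balance at the limit: 77.00·0.09900 + 2.300·Cₑ = 79.30·1.5 → Cₑ = 48.40 mg/L.
Load = 2.300 m³/s × 48.40 g/m³ × 86 400 s/d = 9619 kg/d.

9620 kg/d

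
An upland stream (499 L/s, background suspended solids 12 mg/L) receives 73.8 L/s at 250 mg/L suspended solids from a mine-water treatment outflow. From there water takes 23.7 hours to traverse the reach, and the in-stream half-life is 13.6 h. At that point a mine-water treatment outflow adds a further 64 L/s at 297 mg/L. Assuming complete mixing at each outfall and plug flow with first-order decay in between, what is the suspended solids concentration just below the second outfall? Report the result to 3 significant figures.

41.3 mg/L

Conservation of mass: C = (499.0·12.00 + 73.80·250.0) / 572.8 = 24440/572.8 = 42.66 mg/L; combined flow 572.8 L/s.
Half-life 13.6 h → k = ln 2 / 13.6 = 0.05097 h⁻¹ = 1.223 d⁻¹.
Decay over the reach: 42.66·exp(−kt) = 42.66·0.2988 = 12.75 mg/L.
At the second outfall, C = (572.8·12.75 + 64.00·297.0) / (572.8 + 64.00) = 41.32 mg/L.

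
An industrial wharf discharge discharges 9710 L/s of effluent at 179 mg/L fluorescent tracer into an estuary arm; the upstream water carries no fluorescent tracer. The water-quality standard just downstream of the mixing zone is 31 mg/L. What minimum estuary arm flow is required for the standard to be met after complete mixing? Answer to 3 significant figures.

46400 L/s

Set C_mix = 31: (Q·0 + 9710·179.0) / (Q + 9710) = 31
→ Q = 9710·(179.0 − 31)/(31 − 0) = 46360 L/s.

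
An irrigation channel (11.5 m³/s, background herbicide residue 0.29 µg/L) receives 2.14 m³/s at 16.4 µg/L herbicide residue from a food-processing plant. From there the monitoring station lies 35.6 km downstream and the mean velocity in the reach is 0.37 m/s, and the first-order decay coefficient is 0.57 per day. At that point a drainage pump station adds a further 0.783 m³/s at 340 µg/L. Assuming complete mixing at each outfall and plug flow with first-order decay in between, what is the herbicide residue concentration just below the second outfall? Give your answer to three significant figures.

19.9 µg/L

Flow-weighted average: C = (11.50·0.2900 + 2.140·16.40) / 13.64 = 38.43/13.64 = 2.818 µg/L; combined flow 13.64 m³/s.
Travel time t = 35.6·1000 / 0.37 = 96220 s = 26.73 h.
First-order decay: C = 2.818·exp(−k·t) = 2.818·0.5301 = 1.493 µg/L.
Second outfall: C = (13.64·1.493 + 0.7830·340.0)/14.42 = 19.87 µg/L.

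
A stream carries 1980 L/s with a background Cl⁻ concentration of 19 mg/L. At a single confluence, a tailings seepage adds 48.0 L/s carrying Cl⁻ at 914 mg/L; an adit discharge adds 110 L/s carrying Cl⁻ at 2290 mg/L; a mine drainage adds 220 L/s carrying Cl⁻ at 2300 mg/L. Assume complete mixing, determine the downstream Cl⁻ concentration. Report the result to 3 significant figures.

Mass balance: C = (1980·19.00 + 48.00·914.0 + 110.0·2290 + 220.0·2300) / 2358 = 839400/2358 = 356.0 mg/L.

356 mg/L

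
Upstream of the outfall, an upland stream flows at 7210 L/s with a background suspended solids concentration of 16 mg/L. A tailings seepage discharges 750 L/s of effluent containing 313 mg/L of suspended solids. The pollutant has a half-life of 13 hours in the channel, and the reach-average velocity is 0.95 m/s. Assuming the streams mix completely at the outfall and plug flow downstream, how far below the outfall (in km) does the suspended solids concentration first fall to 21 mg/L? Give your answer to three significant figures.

47.4 km

After mixing, C = (7210·16.00 + 750.0·313.0) / 7960 = 350100/7960 = 43.98 mg/L.
Half-life 13 h → k = ln 2 / 13 = 0.05332 h⁻¹ = 1.280 d⁻¹.
Set 43.98·exp(−k·t) = 21 → t = ln(43.98/21)/k = 49920 s = 13.87 h.
Distance = v·t = 0.95·49920 = 47420 m = 47.42 km.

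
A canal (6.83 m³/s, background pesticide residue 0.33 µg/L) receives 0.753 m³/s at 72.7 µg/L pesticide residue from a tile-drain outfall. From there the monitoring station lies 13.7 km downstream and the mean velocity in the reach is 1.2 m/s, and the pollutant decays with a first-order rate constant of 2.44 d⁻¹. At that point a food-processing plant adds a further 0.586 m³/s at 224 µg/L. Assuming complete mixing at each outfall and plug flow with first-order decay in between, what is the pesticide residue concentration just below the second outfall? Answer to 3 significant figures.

Flow-weighted average: C = (6.830·0.3300 + 0.7530·72.70) / 7.583 = 57.00/7.583 = 7.516 µg/L; combined flow 7.583 m³/s.
Travel time t = 13.7·1000 / 1.2 = 11420 s = 3.171 h.
After decay, C = 7.516 × e^(−kt) = 7.516 × 0.7244 = 5.445 µg/L.
Second outfall: C = (7.583·5.445 + 0.5860·224.0)/8.169 = 21.12 µg/L.

21.1 µg/L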